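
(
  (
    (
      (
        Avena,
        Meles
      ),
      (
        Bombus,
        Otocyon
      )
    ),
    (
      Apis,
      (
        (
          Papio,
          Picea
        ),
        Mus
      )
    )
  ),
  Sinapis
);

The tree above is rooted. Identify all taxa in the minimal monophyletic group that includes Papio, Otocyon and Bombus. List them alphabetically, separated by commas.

Apis, Avena, Bombus, Meles, Mus, Otocyon, Papio, Picea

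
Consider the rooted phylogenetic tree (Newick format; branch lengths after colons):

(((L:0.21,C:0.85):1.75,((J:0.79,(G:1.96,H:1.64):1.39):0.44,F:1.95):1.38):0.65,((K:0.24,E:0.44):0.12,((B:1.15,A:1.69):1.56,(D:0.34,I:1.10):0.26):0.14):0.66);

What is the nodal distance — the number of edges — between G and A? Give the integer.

The MRCA of G and A is the root of the tree.
From G up to that node: 5 branches. From A up to the same node: 4 branches. Total: 5 + 4 = 9.

9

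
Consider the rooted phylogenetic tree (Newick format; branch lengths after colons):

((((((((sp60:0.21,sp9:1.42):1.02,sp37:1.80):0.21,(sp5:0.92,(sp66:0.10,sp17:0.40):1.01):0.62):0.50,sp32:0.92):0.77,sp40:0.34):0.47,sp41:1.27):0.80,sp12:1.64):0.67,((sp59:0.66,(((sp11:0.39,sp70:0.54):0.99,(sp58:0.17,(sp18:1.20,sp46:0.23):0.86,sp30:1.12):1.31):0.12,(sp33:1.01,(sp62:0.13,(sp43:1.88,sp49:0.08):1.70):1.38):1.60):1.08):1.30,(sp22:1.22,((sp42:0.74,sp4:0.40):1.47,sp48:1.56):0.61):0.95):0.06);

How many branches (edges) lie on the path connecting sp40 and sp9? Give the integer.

The MRCA of sp40 and sp9 is the node subtending (((((sp60,sp9),sp37),(sp5,(sp66,sp17))),sp32),sp40).
From sp40 up to that node: 1 branch. From sp9 up to the same node: 5 branches. Total: 1 + 5 = 6.

6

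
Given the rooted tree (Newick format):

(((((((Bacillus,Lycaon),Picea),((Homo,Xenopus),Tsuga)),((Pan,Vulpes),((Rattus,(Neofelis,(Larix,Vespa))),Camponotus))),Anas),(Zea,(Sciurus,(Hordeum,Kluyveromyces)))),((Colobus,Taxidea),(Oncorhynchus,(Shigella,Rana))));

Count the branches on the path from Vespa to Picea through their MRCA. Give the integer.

9

The MRCA of Vespa and Picea is the node subtending ((((Bacillus,Lycaon),Picea),((Homo,Xenopus),Tsuga)),((Pan,Vulpes),((Rattus,(Neofelis,(Larix,Vespa))),Camponotus))).
From Vespa up to that node: 6 branches. From Picea up to the same node: 3 branches. Total: 6 + 3 = 9.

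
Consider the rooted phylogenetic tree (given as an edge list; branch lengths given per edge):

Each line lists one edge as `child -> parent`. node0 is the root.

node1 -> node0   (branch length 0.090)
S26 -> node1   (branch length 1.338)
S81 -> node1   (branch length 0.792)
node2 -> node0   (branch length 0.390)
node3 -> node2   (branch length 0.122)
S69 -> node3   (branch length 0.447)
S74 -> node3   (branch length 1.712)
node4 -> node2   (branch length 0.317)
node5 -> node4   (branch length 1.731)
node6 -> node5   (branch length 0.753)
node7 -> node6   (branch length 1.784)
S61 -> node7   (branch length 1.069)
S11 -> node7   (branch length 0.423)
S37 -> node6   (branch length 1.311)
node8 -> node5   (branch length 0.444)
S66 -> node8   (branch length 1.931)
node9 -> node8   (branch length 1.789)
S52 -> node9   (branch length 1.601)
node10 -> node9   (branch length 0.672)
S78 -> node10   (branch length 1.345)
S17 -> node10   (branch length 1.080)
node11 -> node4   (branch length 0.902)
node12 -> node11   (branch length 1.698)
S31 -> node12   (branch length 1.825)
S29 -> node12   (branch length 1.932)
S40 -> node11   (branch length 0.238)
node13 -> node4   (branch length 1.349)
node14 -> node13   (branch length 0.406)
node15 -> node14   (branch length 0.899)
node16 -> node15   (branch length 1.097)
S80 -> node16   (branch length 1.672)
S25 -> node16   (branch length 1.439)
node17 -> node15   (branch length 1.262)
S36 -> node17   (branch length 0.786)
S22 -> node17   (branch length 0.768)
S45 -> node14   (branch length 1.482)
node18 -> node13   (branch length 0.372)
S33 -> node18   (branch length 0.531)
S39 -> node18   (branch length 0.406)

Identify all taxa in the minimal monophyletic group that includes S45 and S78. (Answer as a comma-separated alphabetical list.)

S11, S17, S22, S25, S29, S31, S33, S36, S37, S39, S40, S45, S52, S61, S66, S78, S80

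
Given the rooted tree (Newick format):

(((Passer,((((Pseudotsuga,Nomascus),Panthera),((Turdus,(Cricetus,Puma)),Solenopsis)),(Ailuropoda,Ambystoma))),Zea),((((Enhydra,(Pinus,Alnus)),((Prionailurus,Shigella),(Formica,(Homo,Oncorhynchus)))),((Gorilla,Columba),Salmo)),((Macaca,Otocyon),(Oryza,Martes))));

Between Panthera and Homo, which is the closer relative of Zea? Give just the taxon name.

Panthera

The MRCA of Zea and Panthera subtends ((Passer,((((Pseudotsuga,Nomascus),Panthera),((Turdus,(Cricetus,Puma)),Solenopsis)),(Ailuropoda,Ambystoma))),Zea) (11 taxa).
The MRCA of Zea and Homo is the root, subtending the entire tree (26 taxa).
The first is nested inside the second, so Zea shares a more recent common ancestor with Panthera.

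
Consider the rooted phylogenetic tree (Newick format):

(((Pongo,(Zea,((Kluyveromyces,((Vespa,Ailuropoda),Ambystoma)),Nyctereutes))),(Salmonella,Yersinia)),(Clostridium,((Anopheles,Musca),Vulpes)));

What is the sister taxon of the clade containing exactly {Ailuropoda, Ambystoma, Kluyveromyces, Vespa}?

The clade containing exactly {Ailuropoda, Ambystoma, Kluyveromyces, Vespa} attaches to the tree at the node subtending ((Kluyveromyces,((Vespa,Ailuropoda),Ambystoma)),Nyctereutes).
The other lineage descending from that same node — the sister group — is the single tip Nyctereutes.

Nyctereutes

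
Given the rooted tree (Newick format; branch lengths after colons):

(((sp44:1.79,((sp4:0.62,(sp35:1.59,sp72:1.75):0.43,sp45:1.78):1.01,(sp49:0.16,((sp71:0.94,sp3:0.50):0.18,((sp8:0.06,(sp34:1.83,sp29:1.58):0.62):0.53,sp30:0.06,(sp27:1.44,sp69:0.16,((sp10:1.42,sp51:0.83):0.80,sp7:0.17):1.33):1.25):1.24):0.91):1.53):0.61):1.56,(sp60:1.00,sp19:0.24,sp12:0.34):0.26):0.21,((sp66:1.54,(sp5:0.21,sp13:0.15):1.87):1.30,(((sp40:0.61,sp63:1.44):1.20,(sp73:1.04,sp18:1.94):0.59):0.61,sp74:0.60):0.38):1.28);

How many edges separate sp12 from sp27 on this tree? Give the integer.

The MRCA of sp12 and sp27 is the node subtending ((sp44,((sp4,(sp35,sp72),sp45),(sp49,((sp71,sp3),((sp8,(sp34,sp29)),sp30,(sp27,sp69,((sp10,sp51),sp7))))))),(sp60,sp19,sp12)).
From sp12 up to that node: 2 branches. From sp27 up to the same node: 7 branches. Total: 2 + 7 = 9.

9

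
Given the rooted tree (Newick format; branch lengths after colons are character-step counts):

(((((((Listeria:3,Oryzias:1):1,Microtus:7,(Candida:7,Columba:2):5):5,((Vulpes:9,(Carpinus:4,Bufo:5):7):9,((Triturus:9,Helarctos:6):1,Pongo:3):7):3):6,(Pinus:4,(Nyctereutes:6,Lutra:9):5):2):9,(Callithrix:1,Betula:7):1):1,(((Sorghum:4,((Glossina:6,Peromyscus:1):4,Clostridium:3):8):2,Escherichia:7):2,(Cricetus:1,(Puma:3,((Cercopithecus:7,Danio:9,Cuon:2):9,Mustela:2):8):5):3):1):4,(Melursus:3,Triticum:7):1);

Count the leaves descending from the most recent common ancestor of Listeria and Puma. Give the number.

The MRCA of Listeria and Puma is the node subtending ((((((Listeria,Oryzias),Microtus,(Candida,Columba)),((Vulpes,(Carpinus,Bufo)),((Triturus,Helarctos),Pongo))),(Pinus,(Nyctereutes,Lutra))),(Callithrix,Betula)),(((Sorghum,((Glossina,Peromyscus),Clostridium)),Escherichia),(Cricetus,(Puma,((Cercopithecus,Danio,Cuon),Mustela))))).
That clade contains 27 terminal taxa: Betula, Bufo, Callithrix, Candida, Carpinus, Cercopithecus, Clostridium, Columba, Cricetus, Cuon, Danio, Escherichia, Glossina, Helarctos, Listeria, Lutra, Microtus, Mustela, Nyctereutes, Oryzias, Peromyscus, Pinus, Pongo, Puma, Sorghum, Triturus, Vulpes.

27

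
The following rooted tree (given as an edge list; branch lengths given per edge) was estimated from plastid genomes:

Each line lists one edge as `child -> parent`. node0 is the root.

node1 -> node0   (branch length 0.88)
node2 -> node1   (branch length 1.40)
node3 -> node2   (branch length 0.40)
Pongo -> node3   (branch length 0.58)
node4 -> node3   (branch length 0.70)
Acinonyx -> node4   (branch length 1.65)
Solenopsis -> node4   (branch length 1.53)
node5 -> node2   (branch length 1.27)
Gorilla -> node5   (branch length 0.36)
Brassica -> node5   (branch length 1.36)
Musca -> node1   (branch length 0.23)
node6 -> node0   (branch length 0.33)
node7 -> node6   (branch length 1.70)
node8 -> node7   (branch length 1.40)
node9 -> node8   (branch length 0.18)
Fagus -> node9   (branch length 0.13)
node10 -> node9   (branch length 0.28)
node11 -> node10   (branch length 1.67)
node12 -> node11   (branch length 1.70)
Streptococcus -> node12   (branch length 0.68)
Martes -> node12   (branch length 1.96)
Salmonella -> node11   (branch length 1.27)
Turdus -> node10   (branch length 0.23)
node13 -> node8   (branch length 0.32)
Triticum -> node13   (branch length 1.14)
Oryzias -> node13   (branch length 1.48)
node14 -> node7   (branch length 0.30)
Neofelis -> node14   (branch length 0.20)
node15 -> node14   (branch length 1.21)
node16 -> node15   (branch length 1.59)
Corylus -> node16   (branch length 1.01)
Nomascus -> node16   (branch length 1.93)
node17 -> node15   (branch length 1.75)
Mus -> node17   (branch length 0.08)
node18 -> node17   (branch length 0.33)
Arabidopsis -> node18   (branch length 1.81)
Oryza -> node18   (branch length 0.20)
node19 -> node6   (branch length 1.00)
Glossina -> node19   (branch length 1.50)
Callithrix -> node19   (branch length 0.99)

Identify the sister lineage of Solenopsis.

Solenopsis attaches to the tree at the node subtending (Acinonyx,Solenopsis).
The other lineage descending from that same node — the sister group — is the single tip Acinonyx.

Acinonyx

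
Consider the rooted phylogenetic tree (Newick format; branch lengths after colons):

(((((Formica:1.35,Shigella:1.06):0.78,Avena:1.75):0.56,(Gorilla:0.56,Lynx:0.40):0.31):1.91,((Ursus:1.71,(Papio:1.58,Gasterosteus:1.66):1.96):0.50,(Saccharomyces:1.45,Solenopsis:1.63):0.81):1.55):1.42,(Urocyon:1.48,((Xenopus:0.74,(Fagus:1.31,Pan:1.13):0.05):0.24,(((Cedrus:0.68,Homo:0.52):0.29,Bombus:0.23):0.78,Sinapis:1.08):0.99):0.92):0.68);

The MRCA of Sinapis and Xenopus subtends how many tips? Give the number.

7

The MRCA of Sinapis and Xenopus is the node subtending ((Xenopus,(Fagus,Pan)),(((Cedrus,Homo),Bombus),Sinapis)).
That clade contains 7 terminal taxa: Bombus, Cedrus, Fagus, Homo, Pan, Sinapis, Xenopus.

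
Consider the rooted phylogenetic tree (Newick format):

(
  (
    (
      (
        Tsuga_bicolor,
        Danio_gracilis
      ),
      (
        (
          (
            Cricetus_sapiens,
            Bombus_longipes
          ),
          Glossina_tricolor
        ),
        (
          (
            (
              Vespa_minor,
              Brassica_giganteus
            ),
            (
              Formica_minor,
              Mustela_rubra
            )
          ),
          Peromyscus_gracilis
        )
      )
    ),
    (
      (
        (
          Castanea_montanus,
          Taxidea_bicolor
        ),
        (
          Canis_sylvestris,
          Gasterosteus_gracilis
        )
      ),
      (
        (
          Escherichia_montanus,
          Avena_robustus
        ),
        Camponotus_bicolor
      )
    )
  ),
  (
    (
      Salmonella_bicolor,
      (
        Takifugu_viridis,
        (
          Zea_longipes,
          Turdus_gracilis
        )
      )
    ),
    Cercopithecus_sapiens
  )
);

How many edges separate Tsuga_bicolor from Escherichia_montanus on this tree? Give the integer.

7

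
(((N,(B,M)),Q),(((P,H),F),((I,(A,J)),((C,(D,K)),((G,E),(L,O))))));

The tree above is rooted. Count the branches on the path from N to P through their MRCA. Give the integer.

7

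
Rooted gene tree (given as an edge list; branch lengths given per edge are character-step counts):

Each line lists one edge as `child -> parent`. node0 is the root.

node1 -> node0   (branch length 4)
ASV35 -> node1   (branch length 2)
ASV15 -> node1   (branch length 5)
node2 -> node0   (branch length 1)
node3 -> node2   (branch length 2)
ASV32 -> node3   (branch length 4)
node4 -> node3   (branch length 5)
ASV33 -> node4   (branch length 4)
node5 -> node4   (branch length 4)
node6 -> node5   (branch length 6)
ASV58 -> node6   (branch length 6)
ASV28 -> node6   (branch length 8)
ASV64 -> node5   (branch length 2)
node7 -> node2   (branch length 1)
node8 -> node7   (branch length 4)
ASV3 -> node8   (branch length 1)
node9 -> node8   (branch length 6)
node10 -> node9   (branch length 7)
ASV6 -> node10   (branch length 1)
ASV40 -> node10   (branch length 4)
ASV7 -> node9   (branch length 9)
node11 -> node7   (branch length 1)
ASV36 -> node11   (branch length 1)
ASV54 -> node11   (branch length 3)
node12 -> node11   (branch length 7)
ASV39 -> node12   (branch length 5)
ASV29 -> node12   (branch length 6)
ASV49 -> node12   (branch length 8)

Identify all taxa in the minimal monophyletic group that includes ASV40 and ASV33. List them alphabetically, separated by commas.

Tracing ASV40: it sits inside (ASV6,ASV40).
Tracing ASV33: it sits inside (ASV33,((ASV58,ASV28),ASV64)).
The smallest clade enclosing both is ((ASV32,(ASV33,((ASV58,ASV28),ASV64))),((ASV3,((ASV6,ASV40),ASV7)),(ASV36,ASV54,(ASV39,ASV29,ASV49)))); the answer is its 14 terminal taxa in alphabetical order.

ASV28, ASV29, ASV3, ASV32, ASV33, ASV36, ASV39, ASV40, ASV49, ASV54, ASV58, ASV6, ASV64, ASV7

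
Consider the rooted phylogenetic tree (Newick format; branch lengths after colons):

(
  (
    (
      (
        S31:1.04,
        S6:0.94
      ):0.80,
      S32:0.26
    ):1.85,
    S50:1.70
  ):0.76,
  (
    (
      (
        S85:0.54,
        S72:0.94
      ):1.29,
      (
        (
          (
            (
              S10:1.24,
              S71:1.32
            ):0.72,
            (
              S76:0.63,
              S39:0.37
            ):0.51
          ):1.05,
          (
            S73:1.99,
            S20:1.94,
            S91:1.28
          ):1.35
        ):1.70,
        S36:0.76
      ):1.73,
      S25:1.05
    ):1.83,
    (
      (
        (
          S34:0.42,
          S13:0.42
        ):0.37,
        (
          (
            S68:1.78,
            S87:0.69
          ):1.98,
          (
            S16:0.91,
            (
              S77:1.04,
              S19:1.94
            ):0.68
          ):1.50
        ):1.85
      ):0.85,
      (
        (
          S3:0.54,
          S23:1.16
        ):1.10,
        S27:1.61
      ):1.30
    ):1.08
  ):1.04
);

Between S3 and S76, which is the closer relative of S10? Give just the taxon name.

S76

The MRCA of S10 and S76 subtends ((S10,S71),(S76,S39)) (4 taxa).
The MRCA of S10 and S3 subtends (((S85,S72),((((S10,S71),(S76,S39)),(S73,S20,S91)),S36),S25),(((S34,S13),((S68,S87),(S16,(S77,S19)))),((S3,S23),S27))) (21 taxa).
The first is nested inside the second, so S10 shares a more recent common ancestor with S76.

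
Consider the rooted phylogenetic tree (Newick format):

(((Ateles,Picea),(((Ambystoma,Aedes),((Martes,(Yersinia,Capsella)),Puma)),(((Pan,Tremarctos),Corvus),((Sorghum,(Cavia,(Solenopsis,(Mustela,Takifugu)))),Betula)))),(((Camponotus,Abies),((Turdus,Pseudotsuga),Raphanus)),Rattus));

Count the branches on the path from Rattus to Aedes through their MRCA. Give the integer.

7

The MRCA of Rattus and Aedes is the root of the tree.
From Rattus up to that node: 2 branches. From Aedes up to the same node: 5 branches. Total: 2 + 5 = 7.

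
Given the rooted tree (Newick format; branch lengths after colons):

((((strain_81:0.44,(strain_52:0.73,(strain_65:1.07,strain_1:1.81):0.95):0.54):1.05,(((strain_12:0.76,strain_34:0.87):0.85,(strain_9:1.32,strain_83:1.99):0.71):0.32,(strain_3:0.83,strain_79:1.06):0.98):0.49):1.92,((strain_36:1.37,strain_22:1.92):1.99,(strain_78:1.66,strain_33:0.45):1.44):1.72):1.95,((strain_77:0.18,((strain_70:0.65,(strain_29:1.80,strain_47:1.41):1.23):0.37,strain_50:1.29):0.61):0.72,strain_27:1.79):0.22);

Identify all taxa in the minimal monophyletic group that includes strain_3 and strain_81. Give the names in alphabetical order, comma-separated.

Tracing strain_3: it sits inside (strain_3,strain_79).
Tracing strain_81: it sits inside (strain_81,(strain_52,(strain_65,strain_1))).
The smallest clade enclosing both is ((strain_81,(strain_52,(strain_65,strain_1))),(((strain_12,strain_34),(strain_9,strain_83)),(strain_3,strain_79))); the answer is its 10 terminal taxa in alphabetical order.

strain_1, strain_12, strain_3, strain_34, strain_52, strain_65, strain_79, strain_81, strain_83, strain_9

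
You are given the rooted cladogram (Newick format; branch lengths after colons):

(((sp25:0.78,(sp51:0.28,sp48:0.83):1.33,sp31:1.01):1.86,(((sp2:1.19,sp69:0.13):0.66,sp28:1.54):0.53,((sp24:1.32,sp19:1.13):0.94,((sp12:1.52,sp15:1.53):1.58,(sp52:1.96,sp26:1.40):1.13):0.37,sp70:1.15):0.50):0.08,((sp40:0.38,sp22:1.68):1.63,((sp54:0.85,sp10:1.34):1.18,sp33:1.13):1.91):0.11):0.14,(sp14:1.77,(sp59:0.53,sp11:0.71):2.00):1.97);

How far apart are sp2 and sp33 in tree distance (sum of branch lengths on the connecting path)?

5.61

The path runs sp2 → … → MRCA → … → sp33; the MRCA is the node subtending ((sp25,(sp51,sp48),sp31),(((sp2,sp69),sp28),((sp24,sp19),((sp12,sp15),(sp52,sp26)),sp70)),((sp40,sp22),((sp54,sp10),sp33))).
Branch lengths along that path: 1.19 + 0.66 + 0.53 + 0.08 + 0.11 + 1.91 + 1.13 = 5.61.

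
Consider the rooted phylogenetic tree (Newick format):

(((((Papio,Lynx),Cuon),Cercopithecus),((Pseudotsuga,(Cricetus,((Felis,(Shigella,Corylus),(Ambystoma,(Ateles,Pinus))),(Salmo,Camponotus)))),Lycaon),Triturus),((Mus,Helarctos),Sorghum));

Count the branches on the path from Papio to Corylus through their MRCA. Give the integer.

The MRCA of Papio and Corylus is the node subtending ((((Papio,Lynx),Cuon),Cercopithecus),((Pseudotsuga,(Cricetus,((Felis,(Shigella,Corylus),(Ambystoma,(Ateles,Pinus))),(Salmo,Camponotus)))),Lycaon),Triturus).
From Papio up to that node: 4 branches. From Corylus up to the same node: 7 branches. Total: 4 + 7 = 11.

11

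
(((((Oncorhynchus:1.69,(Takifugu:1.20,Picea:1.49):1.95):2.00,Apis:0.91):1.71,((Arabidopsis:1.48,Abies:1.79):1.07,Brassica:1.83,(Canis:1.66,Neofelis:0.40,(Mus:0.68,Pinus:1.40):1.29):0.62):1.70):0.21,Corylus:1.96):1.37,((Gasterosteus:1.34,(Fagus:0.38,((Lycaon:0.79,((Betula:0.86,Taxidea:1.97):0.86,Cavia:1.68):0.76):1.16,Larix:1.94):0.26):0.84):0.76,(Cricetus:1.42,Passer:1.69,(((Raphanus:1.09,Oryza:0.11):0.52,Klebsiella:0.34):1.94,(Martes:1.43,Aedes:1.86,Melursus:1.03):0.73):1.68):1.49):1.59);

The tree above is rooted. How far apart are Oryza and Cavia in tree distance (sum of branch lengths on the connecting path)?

The path runs Oryza → … → MRCA → … → Cavia; the MRCA is the node subtending ((Gasterosteus,(Fagus,((Lycaon,((Betula,Taxidea),Cavia)),Larix))),(Cricetus,Passer,(((Raphanus,Oryza),Klebsiella),(Martes,Aedes,Melursus)))).
Branch lengths along that path: 0.11 + 0.52 + 1.94 + 1.68 + 1.49 + 0.76 + 0.84 + 0.26 + 1.16 + 0.76 + 1.68 = 11.20.

11.20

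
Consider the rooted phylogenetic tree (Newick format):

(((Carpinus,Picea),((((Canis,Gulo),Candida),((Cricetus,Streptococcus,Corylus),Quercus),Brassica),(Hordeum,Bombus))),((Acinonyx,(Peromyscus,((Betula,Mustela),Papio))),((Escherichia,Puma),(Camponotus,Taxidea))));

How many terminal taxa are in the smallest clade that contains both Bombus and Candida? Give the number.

10

The MRCA of Bombus and Candida is the node subtending ((((Canis,Gulo),Candida),((Cricetus,Streptococcus,Corylus),Quercus),Brassica),(Hordeum,Bombus)).
That clade contains 10 terminal taxa: Bombus, Brassica, Candida, Canis, Corylus, Cricetus, Gulo, Hordeum, Quercus, Streptococcus.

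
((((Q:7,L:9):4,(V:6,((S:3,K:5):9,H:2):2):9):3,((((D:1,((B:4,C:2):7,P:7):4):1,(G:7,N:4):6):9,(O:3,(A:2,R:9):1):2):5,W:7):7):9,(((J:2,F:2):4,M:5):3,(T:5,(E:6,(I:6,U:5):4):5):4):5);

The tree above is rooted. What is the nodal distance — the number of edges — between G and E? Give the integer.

The MRCA of G and E is the root of the tree.
From G up to that node: 6 branches. From E up to the same node: 4 branches. Total: 6 + 4 = 10.

10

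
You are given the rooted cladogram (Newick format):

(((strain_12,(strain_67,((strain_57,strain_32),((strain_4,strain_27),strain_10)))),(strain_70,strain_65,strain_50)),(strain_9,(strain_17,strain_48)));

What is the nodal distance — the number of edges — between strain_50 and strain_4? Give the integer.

8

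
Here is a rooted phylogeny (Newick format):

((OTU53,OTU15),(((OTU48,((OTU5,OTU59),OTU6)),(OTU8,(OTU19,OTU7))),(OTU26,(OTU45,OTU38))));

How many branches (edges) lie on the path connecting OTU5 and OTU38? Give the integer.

8

The MRCA of OTU5 and OTU38 is the node subtending (((OTU48,((OTU5,OTU59),OTU6)),(OTU8,(OTU19,OTU7))),(OTU26,(OTU45,OTU38))).
From OTU5 up to that node: 5 branches. From OTU38 up to the same node: 3 branches. Total: 5 + 3 = 8.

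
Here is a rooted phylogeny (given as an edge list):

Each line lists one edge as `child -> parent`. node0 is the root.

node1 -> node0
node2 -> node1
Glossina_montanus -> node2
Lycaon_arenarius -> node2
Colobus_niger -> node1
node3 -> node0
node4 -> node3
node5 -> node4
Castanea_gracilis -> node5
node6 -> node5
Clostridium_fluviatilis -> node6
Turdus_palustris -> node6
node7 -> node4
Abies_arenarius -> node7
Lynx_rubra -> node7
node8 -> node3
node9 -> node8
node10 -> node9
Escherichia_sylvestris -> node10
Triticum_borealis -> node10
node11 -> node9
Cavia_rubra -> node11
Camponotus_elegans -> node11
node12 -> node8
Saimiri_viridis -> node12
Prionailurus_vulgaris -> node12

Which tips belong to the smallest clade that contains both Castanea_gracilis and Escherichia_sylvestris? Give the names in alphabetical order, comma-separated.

Abies_arenarius, Camponotus_elegans, Castanea_gracilis, Cavia_rubra, Clostridium_fluviatilis, Escherichia_sylvestris, Lynx_rubra, Prionailurus_vulgaris, Saimiri_viridis, Triticum_borealis, Turdus_palustris

Tracing Castanea_gracilis: it sits inside (Castanea_gracilis,(Clostridium_fluviatilis,Turdus_palustris)).
Tracing Escherichia_sylvestris: it sits inside (Escherichia_sylvestris,Triticum_borealis).
The smallest clade enclosing both is (((Castanea_gracilis,(Clostridium_fluviatilis,Turdus_palustris)),(Abies_arenarius,Lynx_rubra)),(((Escherichia_sylvestris,Triticum_borealis),(Cavia_rubra,Camponotus_elegans)),(Saimiri_viridis,Prionailurus_vulgaris))); the answer is its 11 terminal taxa in alphabetical order.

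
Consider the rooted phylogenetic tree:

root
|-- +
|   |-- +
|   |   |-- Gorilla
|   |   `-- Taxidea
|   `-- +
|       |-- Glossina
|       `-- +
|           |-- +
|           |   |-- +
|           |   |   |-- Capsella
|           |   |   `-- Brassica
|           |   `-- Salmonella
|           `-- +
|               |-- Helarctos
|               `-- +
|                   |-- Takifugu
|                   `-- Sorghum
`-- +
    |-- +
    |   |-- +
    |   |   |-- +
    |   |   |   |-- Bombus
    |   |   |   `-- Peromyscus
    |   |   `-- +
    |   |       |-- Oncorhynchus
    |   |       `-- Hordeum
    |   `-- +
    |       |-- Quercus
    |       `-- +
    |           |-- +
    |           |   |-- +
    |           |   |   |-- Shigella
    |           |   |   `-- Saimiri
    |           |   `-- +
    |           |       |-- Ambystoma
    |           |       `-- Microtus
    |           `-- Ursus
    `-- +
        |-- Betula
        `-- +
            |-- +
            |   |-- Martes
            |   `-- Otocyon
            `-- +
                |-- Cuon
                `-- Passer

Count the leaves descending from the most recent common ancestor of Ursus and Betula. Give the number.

15

The MRCA of Ursus and Betula is the node subtending ((((Bombus,Peromyscus),(Oncorhynchus,Hordeum)),(Quercus,(((Shigella,Saimiri),(Ambystoma,Microtus)),Ursus))),(Betula,((Martes,Otocyon),(Cuon,Passer)))).
That clade contains 15 terminal taxa: Ambystoma, Betula, Bombus, Cuon, Hordeum, Martes, Microtus, Oncorhynchus, Otocyon, Passer, Peromyscus, Quercus, Saimiri, Shigella, Ursus.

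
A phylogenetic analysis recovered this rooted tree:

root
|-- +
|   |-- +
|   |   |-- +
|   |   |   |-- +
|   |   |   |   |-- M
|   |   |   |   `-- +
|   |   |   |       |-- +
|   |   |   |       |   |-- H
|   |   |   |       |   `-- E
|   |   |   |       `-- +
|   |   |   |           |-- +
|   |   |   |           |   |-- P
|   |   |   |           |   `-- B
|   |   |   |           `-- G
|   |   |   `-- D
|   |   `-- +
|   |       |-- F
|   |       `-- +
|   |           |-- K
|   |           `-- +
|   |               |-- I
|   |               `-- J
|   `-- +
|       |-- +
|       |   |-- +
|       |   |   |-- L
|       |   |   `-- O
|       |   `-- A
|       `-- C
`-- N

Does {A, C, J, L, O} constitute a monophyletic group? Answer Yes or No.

The MRCA of the listed taxa subtends ((((M,((H,E),((P,B),G))),D),(F,(K,(I,J)))),(((L,O),A),C)).
That clade also contains B, D, E, F, G, H, I, K, M, P, which are not in the proposed group, so the group is not monophyletic.

No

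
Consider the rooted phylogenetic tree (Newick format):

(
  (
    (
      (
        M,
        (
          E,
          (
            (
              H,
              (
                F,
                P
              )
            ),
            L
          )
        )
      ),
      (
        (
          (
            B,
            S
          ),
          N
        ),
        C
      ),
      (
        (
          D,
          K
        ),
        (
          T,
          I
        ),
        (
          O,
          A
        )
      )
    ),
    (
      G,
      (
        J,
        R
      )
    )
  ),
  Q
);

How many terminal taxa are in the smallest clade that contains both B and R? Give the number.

19

The MRCA of B and R is the node subtending (((M,(E,((H,(F,P)),L))),(((B,S),N),C),((D,K),(T,I),(O,A))),(G,(J,R))).
That clade contains 19 terminal taxa: A, B, C, D, E, F, G, H, I, J, K, L, M, N, O, P, R, S, T.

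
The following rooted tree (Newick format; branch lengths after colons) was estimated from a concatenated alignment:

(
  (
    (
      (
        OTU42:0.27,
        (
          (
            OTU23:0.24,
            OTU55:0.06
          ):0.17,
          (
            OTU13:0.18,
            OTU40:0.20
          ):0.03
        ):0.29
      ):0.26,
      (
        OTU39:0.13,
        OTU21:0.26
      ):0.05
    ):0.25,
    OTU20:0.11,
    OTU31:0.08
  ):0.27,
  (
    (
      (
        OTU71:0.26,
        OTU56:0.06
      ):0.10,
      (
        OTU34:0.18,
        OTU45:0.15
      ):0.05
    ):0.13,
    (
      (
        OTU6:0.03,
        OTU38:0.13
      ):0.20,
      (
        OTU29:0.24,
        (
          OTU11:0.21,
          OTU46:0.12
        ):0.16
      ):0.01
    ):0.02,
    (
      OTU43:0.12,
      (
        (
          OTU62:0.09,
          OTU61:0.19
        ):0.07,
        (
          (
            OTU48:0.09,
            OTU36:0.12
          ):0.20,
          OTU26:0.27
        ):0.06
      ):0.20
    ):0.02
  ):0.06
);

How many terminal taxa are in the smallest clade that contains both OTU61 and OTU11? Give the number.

The MRCA of OTU61 and OTU11 is the node subtending (((OTU71,OTU56),(OTU34,OTU45)),((OTU6,OTU38),(OTU29,(OTU11,OTU46))),(OTU43,((OTU62,OTU61),((OTU48,OTU36),OTU26)))).
That clade contains 15 terminal taxa: OTU11, OTU26, OTU29, OTU34, OTU36, OTU38, OTU43, OTU45, OTU46, OTU48, OTU56, OTU6, OTU61, OTU62, OTU71.

15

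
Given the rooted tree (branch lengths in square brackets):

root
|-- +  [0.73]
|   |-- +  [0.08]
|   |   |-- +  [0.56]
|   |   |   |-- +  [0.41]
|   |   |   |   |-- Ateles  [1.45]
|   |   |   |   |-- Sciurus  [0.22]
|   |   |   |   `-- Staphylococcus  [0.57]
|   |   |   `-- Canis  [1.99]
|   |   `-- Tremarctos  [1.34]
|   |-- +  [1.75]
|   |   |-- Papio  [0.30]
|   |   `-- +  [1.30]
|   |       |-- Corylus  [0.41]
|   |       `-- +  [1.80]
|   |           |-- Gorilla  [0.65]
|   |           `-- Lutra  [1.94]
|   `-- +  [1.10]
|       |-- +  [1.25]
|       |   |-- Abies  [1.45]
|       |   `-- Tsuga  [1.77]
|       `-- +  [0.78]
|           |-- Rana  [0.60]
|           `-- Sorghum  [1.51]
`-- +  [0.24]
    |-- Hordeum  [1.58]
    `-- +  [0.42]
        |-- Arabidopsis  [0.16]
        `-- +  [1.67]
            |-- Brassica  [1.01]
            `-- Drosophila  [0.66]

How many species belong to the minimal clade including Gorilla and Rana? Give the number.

The MRCA of Gorilla and Rana is the node subtending ((((Ateles,Sciurus,Staphylococcus),Canis),Tremarctos),(Papio,(Corylus,(Gorilla,Lutra))),((Abies,Tsuga),(Rana,Sorghum))).
That clade contains 13 terminal taxa: Abies, Ateles, Canis, Corylus, Gorilla, Lutra, Papio, Rana, Sciurus, Sorghum, Staphylococcus, Tremarctos, Tsuga.

13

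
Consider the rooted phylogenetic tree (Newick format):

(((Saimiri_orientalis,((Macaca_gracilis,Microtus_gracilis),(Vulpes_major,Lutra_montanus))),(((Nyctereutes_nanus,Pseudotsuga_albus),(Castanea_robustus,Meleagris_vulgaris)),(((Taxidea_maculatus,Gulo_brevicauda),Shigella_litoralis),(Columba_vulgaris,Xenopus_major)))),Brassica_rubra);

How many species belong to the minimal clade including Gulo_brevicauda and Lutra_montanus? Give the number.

The MRCA of Gulo_brevicauda and Lutra_montanus is the node subtending ((Saimiri_orientalis,((Macaca_gracilis,Microtus_gracilis),(Vulpes_major,Lutra_montanus))),(((Nyctereutes_nanus,Pseudotsuga_albus),(Castanea_robustus,Meleagris_vulgaris)),(((Taxidea_maculatus,Gulo_brevicauda),Shigella_litoralis),(Columba_vulgaris,Xenopus_major)))).
That clade contains 14 terminal taxa: Castanea_robustus, Columba_vulgaris, Gulo_brevicauda, Lutra_montanus, Macaca_gracilis, Meleagris_vulgaris, Microtus_gracilis, Nyctereutes_nanus, Pseudotsuga_albus, Saimiri_orientalis, Shigella_litoralis, Taxidea_maculatus, Vulpes_major, Xenopus_major.

14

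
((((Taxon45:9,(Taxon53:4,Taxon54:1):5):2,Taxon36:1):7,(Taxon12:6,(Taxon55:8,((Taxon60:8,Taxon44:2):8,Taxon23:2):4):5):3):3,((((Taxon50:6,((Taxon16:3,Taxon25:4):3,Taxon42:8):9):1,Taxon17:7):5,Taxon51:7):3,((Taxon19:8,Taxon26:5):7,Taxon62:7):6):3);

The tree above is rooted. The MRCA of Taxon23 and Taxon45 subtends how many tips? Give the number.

The MRCA of Taxon23 and Taxon45 is the node subtending (((Taxon45,(Taxon53,Taxon54)),Taxon36),(Taxon12,(Taxon55,((Taxon60,Taxon44),Taxon23)))).
That clade contains 9 terminal taxa: Taxon12, Taxon23, Taxon36, Taxon44, Taxon45, Taxon53, Taxon54, Taxon55, Taxon60.

9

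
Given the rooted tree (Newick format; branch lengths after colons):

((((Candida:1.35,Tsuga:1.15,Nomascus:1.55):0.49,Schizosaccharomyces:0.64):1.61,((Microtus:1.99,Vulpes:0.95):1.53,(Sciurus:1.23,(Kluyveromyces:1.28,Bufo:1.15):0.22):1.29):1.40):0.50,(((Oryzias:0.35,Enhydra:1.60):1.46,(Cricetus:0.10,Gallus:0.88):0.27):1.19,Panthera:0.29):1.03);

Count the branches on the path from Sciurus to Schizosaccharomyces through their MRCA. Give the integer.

The MRCA of Sciurus and Schizosaccharomyces is the node subtending (((Candida,Tsuga,Nomascus),Schizosaccharomyces),((Microtus,Vulpes),(Sciurus,(Kluyveromyces,Bufo)))).
From Sciurus up to that node: 3 branches. From Schizosaccharomyces up to the same node: 2 branches. Total: 3 + 2 = 5.

5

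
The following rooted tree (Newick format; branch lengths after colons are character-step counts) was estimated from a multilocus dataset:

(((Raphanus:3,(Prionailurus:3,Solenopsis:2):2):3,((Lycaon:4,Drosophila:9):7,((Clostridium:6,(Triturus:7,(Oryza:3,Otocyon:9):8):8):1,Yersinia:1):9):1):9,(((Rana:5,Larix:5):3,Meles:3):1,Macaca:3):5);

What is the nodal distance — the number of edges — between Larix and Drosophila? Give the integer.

The MRCA of Larix and Drosophila is the root of the tree.
From Larix up to that node: 4 branches. From Drosophila up to the same node: 4 branches. Total: 4 + 4 = 8.

8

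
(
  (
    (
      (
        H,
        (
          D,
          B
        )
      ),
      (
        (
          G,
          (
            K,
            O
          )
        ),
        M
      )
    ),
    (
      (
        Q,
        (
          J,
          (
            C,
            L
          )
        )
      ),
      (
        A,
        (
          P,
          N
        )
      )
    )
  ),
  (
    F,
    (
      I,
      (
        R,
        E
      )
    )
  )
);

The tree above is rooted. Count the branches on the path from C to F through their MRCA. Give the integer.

8

The MRCA of C and F is the root of the tree.
From C up to that node: 6 branches. From F up to the same node: 2 branches. Total: 6 + 2 = 8.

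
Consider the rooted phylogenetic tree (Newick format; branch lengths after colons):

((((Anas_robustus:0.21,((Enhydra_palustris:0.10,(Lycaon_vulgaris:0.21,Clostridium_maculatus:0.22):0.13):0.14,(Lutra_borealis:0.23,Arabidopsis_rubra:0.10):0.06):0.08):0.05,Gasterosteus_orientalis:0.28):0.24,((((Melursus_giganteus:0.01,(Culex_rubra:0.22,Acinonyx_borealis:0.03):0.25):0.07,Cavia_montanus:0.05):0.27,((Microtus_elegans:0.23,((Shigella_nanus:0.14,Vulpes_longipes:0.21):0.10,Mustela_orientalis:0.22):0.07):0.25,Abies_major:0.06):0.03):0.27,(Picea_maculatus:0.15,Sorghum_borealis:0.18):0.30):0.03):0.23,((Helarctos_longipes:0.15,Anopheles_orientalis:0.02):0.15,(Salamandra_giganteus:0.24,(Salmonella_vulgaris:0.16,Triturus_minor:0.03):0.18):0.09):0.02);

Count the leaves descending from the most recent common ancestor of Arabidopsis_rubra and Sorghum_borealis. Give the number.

18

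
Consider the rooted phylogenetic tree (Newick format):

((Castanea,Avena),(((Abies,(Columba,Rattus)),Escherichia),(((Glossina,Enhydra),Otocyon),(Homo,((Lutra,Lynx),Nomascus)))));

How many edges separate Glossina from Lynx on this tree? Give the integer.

7

The MRCA of Glossina and Lynx is the node subtending (((Glossina,Enhydra),Otocyon),(Homo,((Lutra,Lynx),Nomascus))).
From Glossina up to that node: 3 branches. From Lynx up to the same node: 4 branches. Total: 3 + 4 = 7.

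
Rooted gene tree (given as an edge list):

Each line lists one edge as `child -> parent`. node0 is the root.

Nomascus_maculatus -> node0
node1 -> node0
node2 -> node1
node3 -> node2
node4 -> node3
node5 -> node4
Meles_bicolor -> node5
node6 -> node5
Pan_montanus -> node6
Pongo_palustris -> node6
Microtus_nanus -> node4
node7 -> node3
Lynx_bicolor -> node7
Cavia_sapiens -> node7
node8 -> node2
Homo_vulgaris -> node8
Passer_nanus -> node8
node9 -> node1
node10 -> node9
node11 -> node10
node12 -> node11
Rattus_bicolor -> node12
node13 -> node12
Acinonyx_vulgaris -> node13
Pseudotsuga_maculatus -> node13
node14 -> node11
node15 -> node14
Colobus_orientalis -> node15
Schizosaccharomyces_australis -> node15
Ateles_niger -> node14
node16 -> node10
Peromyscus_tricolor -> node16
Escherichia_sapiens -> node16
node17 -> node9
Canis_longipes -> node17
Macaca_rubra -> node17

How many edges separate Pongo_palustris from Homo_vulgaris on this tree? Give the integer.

The MRCA of Pongo_palustris and Homo_vulgaris is the node subtending ((((Meles_bicolor,(Pan_montanus,Pongo_palustris)),Microtus_nanus),(Lynx_bicolor,Cavia_sapiens)),(Homo_vulgaris,Passer_nanus)).
From Pongo_palustris up to that node: 5 branches. From Homo_vulgaris up to the same node: 2 branches. Total: 5 + 2 = 7.

7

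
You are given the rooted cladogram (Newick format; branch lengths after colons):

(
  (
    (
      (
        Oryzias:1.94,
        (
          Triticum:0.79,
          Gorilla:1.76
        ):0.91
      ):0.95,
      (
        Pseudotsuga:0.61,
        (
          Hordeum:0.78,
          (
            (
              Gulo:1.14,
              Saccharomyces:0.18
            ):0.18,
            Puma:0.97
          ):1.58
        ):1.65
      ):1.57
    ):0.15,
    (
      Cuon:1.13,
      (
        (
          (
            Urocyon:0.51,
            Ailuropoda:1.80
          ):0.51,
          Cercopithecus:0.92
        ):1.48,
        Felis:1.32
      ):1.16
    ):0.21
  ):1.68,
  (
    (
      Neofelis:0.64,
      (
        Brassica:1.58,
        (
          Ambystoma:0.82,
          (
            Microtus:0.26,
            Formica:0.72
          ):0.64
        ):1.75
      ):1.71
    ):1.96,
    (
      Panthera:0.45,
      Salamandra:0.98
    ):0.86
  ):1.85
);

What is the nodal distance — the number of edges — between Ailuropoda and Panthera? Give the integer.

The MRCA of Ailuropoda and Panthera is the root of the tree.
From Ailuropoda up to that node: 6 branches. From Panthera up to the same node: 3 branches. Total: 6 + 3 = 9.

9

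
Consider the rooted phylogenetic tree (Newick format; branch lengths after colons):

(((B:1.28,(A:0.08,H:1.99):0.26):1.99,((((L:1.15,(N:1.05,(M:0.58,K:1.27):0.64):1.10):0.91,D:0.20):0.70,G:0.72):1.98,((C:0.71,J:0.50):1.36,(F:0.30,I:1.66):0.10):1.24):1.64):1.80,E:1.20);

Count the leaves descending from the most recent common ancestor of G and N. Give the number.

The MRCA of G and N is the node subtending (((L,(N,(M,K))),D),G).
That clade contains 6 terminal taxa: D, G, K, L, M, N.

6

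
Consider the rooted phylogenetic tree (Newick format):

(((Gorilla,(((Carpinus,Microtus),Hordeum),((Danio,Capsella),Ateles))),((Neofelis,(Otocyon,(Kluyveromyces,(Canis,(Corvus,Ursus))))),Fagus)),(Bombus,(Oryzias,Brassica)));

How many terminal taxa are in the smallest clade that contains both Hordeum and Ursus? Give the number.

14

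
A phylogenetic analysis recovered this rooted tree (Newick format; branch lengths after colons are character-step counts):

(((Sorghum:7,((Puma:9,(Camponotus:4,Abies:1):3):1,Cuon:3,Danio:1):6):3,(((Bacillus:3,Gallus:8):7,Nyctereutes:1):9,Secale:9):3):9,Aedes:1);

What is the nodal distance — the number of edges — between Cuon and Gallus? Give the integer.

7

The MRCA of Cuon and Gallus is the node subtending ((Sorghum,((Puma,(Camponotus,Abies)),Cuon,Danio)),(((Bacillus,Gallus),Nyctereutes),Secale)).
From Cuon up to that node: 3 branches. From Gallus up to the same node: 4 branches. Total: 3 + 4 = 7.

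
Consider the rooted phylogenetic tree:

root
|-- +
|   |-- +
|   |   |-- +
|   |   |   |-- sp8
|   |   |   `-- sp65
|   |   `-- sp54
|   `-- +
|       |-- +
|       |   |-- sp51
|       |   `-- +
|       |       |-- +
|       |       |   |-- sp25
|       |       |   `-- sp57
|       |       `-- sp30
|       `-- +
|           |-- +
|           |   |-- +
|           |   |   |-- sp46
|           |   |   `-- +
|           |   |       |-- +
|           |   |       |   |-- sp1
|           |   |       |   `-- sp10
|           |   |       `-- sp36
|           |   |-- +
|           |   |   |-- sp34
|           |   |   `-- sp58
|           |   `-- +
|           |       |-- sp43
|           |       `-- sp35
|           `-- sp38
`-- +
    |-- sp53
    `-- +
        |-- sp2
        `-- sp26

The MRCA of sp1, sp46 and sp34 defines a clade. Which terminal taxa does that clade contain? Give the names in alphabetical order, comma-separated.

Tracing sp1: it sits inside (sp1,sp10).
Tracing sp46: it sits inside (sp46,((sp1,sp10),sp36)).
Tracing sp34: it sits inside (sp34,sp58).
The smallest clade enclosing all 3 is ((sp46,((sp1,sp10),sp36)),(sp34,sp58),(sp43,sp35)); the answer is its 8 terminal taxa in alphabetical order.

sp1, sp10, sp34, sp35, sp36, sp43, sp46, sp58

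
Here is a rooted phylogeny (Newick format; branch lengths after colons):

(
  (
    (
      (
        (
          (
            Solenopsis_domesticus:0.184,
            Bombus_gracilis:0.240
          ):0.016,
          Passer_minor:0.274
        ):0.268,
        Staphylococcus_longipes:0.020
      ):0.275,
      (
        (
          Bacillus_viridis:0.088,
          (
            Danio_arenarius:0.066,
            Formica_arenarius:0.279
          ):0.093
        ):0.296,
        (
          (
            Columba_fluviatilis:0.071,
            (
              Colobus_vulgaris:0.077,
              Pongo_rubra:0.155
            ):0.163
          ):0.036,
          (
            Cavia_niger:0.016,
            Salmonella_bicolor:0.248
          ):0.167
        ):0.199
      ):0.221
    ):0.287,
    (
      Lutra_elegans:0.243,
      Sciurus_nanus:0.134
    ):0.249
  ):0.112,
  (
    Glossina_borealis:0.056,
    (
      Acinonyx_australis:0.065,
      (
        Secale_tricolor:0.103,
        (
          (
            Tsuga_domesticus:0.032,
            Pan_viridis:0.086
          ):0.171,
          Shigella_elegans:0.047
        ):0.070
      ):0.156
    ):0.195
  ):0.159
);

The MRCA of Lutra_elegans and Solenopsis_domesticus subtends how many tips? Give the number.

The MRCA of Lutra_elegans and Solenopsis_domesticus is the node subtending (((((Solenopsis_domesticus,Bombus_gracilis),Passer_minor),Staphylococcus_longipes),((Bacillus_viridis,(Danio_arenarius,Formica_arenarius)),((Columba_fluviatilis,(Colobus_vulgaris,Pongo_rubra)),(Cavia_niger,Salmonella_bicolor)))),(Lutra_elegans,Sciurus_nanus)).
That clade contains 14 terminal taxa: Bacillus_viridis, Bombus_gracilis, Cavia_niger, Colobus_vulgaris, Columba_fluviatilis, Danio_arenarius, Formica_arenarius, Lutra_elegans, Passer_minor, Pongo_rubra, Salmonella_bicolor, Sciurus_nanus, Solenopsis_domesticus, Staphylococcus_longipes.

14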